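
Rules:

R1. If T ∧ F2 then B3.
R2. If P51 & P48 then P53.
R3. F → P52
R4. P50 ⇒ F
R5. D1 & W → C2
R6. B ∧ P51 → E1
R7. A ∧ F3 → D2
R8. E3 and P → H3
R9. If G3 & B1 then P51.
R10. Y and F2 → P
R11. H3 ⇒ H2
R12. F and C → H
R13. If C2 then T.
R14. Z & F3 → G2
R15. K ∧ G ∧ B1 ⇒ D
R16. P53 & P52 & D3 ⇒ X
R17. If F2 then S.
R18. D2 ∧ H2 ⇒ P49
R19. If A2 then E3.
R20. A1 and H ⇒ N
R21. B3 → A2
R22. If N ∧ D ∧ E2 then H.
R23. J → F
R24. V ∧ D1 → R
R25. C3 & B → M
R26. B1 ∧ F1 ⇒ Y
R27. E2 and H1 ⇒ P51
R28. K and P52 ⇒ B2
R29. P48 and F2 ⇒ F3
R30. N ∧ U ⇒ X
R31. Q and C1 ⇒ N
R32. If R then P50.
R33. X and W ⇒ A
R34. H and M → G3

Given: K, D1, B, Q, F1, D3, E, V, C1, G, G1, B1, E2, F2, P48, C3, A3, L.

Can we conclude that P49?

No

Forward chaining from the given facts derives: D, S, R, M, Y, F3, N, P50, F, P, H, G3, P52, P51, B2, P53, E1, X.
The only rule concluding P49 is R18, which needs D2; that is never established.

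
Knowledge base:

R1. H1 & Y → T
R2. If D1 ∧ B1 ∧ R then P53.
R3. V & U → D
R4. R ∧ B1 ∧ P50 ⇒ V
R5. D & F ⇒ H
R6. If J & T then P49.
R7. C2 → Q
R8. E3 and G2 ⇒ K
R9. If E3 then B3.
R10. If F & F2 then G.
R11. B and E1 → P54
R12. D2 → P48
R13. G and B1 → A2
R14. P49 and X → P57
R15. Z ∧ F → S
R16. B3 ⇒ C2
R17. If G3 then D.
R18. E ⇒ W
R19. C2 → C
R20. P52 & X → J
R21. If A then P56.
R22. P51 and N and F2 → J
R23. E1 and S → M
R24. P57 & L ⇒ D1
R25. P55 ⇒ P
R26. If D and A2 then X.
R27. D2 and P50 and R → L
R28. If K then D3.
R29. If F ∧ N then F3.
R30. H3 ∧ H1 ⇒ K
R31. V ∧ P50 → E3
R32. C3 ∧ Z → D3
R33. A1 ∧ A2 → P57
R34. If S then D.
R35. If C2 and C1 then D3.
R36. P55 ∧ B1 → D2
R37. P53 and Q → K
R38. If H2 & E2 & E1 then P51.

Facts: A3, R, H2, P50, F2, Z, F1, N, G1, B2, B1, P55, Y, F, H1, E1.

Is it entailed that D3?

Forward chaining from the given facts derives: T, V, G, A2, S, M, P, F3, E3, D, D2, H, B3, P48, C2, C, X, L, Q.
Rules concluding D3: R28 needs K; R32 needs C3; R35 needs C1 — none of these are established.

No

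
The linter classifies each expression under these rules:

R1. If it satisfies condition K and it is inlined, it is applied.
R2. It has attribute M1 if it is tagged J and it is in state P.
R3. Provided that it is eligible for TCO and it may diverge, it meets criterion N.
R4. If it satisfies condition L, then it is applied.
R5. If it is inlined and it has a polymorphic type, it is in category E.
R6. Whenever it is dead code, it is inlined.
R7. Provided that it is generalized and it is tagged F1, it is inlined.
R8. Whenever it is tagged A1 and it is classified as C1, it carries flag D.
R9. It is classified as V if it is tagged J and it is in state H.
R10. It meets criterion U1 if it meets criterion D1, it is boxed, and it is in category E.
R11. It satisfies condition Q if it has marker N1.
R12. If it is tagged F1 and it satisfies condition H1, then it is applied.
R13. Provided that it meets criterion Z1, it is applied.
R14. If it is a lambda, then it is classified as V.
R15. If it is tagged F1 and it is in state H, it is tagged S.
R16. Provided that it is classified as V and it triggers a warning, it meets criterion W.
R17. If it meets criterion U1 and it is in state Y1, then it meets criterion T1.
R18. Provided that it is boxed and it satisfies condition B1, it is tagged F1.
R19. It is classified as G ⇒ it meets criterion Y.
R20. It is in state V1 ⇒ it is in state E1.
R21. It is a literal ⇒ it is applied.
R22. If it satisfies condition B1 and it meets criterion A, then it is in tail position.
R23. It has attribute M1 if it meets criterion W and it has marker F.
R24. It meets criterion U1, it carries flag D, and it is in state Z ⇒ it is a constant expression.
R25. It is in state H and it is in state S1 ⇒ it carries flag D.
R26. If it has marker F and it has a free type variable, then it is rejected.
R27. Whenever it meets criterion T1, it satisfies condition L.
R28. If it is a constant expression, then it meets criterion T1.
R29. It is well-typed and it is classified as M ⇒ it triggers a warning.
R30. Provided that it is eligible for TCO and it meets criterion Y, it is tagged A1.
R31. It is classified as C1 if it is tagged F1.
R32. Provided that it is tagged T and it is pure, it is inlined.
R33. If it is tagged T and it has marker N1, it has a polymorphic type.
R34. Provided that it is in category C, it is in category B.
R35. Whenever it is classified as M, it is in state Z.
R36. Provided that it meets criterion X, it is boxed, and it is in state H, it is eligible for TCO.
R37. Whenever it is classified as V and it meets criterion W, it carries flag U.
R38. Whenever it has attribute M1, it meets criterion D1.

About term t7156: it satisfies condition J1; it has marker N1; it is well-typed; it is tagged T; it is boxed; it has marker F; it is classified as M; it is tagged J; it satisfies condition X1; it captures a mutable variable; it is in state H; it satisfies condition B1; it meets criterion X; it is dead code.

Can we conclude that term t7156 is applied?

No

Forward chaining from the given facts derives: is inlined, is classified as V, satisfies condition Q, is tagged F1, triggers a warning, is classified as C1, has a polymorphic type, is in state Z, is eligible for TCO, is in category E, is tagged S, meets criterion W, has attribute M1, carries flag U, meets criterion D1, meets criterion U1.
Rules concluding "it is applied": R1 needs "it satisfies condition K"; R4 needs "it satisfies condition L"; R12 needs "it satisfies condition H1"; R13 needs "it meets criterion Z1"; R21 needs "it is a literal" — none of these are established.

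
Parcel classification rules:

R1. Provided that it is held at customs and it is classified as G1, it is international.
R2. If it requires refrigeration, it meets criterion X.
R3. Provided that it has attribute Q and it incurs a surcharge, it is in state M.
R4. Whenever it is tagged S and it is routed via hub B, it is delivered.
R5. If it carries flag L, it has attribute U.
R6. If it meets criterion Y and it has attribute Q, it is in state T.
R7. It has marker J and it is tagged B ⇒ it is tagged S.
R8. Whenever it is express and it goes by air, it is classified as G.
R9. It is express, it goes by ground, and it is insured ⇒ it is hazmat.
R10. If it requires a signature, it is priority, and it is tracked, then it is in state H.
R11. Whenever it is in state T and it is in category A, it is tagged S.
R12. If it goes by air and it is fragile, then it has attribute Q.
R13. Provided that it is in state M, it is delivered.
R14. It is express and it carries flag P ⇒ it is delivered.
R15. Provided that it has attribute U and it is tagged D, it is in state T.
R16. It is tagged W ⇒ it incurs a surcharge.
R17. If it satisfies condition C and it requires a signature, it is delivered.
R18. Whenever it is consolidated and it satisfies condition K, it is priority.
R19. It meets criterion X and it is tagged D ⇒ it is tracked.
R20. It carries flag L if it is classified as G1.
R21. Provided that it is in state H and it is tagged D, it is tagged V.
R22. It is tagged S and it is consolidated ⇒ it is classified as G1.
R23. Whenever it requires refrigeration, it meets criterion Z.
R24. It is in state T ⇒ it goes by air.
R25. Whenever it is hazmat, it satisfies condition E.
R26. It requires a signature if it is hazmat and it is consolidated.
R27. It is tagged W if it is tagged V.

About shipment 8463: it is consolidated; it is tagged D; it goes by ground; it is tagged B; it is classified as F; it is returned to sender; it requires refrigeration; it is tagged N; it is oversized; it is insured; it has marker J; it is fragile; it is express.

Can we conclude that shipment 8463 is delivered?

No

Forward chaining from the given facts derives: meets criterion X, is tagged S, is hazmat, is tracked, is classified as G1, meets criterion Z, satisfies condition E, requires a signature, carries flag L, has attribute U, is in state T, goes by air, is classified as G, has attribute Q.
Rules concluding "it is delivered": R4 needs "it is routed via hub B"; R13 needs "it is in state M"; R14 needs "it carries flag P"; R17 needs "it satisfies condition C" — none of these are established.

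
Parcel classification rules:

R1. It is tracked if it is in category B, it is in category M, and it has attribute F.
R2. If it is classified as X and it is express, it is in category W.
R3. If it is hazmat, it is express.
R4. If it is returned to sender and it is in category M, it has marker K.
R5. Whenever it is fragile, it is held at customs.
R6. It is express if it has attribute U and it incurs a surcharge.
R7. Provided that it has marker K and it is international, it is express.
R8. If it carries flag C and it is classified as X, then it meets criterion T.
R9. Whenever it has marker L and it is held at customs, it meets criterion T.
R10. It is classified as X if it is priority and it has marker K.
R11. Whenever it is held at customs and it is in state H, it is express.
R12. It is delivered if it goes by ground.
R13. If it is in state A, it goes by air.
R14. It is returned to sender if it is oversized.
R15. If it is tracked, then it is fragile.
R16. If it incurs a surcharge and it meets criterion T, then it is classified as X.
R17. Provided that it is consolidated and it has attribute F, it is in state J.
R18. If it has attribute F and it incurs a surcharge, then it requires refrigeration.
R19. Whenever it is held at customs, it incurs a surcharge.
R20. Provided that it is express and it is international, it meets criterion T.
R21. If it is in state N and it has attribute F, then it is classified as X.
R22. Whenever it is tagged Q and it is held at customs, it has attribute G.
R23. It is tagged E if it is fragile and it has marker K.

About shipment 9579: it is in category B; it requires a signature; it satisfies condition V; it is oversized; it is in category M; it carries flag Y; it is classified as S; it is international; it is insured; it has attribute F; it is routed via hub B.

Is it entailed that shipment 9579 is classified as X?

Yes

By R1 (it is in category B, it is in category M, it has attribute F): it is tracked.
By R14 (it is oversized): it is returned to sender.
By R15 (it is tracked): it is fragile.
By R4 (it is returned to sender, it is in category M): it has marker K.
By R5 (it is fragile): it is held at customs.
By R7 (it has marker K, it is international): it is express.
By R19 (it is held at customs): it incurs a surcharge.
By R20 (it is express, it is international): it meets criterion T.
By R16 (it incurs a surcharge, it meets criterion T): it is classified as X.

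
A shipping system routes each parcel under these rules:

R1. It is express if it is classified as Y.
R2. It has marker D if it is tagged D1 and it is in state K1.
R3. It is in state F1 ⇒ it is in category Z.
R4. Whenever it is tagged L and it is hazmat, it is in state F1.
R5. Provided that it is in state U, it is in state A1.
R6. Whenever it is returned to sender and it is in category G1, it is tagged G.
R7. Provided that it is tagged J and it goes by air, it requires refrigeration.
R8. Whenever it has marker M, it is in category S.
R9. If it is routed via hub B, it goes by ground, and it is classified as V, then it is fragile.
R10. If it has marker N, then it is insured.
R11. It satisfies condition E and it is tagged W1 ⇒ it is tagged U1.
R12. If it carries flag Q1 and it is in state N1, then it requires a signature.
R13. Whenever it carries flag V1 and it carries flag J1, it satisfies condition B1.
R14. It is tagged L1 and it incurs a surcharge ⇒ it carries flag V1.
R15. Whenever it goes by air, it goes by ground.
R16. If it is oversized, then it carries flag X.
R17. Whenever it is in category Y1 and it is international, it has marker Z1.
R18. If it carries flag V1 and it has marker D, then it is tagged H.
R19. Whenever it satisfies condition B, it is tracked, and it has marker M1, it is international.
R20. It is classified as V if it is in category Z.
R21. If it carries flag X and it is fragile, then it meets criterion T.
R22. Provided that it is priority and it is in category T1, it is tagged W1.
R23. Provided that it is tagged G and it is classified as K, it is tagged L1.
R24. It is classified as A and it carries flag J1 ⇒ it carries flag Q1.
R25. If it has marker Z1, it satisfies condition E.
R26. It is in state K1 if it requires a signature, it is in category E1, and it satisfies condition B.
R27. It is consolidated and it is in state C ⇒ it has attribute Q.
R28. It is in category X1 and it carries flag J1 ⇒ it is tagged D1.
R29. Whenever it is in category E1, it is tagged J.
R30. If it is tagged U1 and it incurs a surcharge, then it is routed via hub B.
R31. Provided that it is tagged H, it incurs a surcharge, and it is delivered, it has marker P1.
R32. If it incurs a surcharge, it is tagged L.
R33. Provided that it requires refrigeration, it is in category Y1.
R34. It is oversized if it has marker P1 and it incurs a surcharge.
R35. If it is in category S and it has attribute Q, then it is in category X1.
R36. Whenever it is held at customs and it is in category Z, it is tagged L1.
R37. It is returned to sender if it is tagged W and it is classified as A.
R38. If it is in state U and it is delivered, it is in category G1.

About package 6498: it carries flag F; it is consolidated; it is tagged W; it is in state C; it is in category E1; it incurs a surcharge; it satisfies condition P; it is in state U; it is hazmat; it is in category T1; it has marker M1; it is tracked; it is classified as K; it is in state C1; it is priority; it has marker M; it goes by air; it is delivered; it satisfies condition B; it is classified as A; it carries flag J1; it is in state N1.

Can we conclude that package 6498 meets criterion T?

Yes

By R8 (it has marker M): it is in category S.
By R15 (it goes by air): it goes by ground.
By R19 (it satisfies condition B, it is tracked, it has marker M1): it is international.
By R22 (it is priority, it is in category T1): it is tagged W1.
By R24 (it is classified as A, it carries flag J1): it carries flag Q1.
By R27 (it is consolidated, it is in state C): it has attribute Q.
By R29 (it is in category E1): it is tagged J.
By R32 (it incurs a surcharge): it is tagged L.
By R35 (it is in category S, it has attribute Q): it is in category X1.
By R37 (it is tagged W, it is classified as A): it is returned to sender.
By R38 (it is in state U, it is delivered): it is in category G1.
By R4 (it is tagged L, it is hazmat): it is in state F1.
By R6 (it is returned to sender, it is in category G1): it is tagged G.
By R7 (it is tagged J, it goes by air): it requires refrigeration.
By R12 (it carries flag Q1, it is in state N1): it requires a signature.
By R23 (it is tagged G, it is classified as K): it is tagged L1.
By R26 (it requires a signature, it is in category E1, it satisfies condition B): it is in state K1.
By R28 (it is in category X1, it carries flag J1): it is tagged D1.
By R33 (it requires refrigeration): it is in category Y1.
By R2 (it is tagged D1, it is in state K1): it has marker D.
By R3 (it is in state F1): it is in category Z.
By R14 (it is tagged L1, it incurs a surcharge): it carries flag V1.
By R17 (it is in category Y1, it is international): it has marker Z1.
By R18 (it carries flag V1, it has marker D): it is tagged H.
By R20 (it is in category Z): it is classified as V.
By R25 (it has marker Z1): it satisfies condition E.
By R31 (it is tagged H, it incurs a surcharge, it is delivered): it has marker P1.
By R34 (it has marker P1, it incurs a surcharge): it is oversized.
By R11 (it satisfies condition E, it is tagged W1): it is tagged U1.
By R16 (it is oversized): it carries flag X.
By R30 (it is tagged U1, it incurs a surcharge): it is routed via hub B.
By R9 (it is routed via hub B, it goes by ground, it is classified as V): it is fragile.
By R21 (it carries flag X, it is fragile): it meets criterion T.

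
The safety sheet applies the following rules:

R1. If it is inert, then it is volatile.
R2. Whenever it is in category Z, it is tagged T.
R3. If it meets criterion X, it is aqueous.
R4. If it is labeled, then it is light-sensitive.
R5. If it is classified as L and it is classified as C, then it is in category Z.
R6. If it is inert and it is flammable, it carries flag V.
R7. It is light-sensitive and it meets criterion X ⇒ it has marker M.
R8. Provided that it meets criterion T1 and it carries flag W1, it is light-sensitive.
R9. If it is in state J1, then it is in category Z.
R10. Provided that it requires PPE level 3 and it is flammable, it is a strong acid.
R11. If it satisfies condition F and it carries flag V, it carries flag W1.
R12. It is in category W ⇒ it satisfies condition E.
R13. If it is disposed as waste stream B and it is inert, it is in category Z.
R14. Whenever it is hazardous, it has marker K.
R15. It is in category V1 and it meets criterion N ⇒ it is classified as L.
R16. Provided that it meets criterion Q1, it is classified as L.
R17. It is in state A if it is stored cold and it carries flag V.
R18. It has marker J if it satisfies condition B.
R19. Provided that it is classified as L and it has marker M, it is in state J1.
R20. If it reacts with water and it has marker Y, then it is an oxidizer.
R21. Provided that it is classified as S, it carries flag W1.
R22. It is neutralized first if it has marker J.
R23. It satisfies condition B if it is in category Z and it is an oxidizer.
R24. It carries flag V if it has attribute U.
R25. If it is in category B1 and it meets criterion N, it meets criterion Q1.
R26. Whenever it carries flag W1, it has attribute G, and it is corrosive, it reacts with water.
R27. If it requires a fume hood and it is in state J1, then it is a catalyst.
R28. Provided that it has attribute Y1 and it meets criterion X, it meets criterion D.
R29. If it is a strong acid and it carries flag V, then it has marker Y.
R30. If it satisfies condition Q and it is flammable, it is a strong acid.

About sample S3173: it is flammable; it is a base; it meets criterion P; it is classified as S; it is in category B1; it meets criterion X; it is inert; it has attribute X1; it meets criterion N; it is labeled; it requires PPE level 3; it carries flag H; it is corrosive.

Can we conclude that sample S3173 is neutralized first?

No

Forward chaining from the given facts derives: is volatile, is aqueous, is light-sensitive, carries flag V, has marker M, is a strong acid, carries flag W1, meets criterion Q1, has marker Y, is classified as L, is in state J1, is in category Z, is tagged T.
The only rule concluding "it is neutralized first" is R22, which needs "it has marker J"; that is never established.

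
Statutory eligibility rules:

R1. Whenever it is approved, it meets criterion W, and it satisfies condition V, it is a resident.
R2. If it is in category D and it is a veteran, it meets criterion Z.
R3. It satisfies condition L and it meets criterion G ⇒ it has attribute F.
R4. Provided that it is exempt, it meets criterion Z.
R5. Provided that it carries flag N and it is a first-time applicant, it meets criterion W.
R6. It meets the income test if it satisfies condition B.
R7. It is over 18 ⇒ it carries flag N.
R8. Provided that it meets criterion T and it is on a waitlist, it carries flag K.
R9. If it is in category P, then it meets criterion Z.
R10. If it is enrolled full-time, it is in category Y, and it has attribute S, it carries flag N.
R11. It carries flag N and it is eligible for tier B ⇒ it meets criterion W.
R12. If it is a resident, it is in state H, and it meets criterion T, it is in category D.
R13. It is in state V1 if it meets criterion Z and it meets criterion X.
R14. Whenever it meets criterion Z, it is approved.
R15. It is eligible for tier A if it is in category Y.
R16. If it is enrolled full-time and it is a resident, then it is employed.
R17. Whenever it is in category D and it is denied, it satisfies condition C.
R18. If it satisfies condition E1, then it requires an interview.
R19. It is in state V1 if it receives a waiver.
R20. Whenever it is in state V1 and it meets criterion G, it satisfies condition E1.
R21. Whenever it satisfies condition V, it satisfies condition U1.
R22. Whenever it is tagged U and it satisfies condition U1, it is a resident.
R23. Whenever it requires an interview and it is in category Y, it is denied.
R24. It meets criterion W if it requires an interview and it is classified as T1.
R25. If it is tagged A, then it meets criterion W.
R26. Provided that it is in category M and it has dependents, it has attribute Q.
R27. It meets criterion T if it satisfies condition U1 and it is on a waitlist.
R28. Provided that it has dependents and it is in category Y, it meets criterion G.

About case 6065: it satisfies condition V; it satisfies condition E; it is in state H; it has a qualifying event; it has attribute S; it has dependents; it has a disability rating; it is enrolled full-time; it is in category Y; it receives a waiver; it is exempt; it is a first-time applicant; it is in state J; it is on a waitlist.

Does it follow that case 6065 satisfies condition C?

Yes

By R4 (it is exempt): it meets criterion Z.
By R10 (it is enrolled full-time, it is in category Y, it has attribute S): it carries flag N.
By R14 (it meets criterion Z): it is approved.
By R19 (it receives a waiver): it is in state V1.
By R21 (it satisfies condition V): it satisfies condition U1.
By R27 (it satisfies condition U1, it is on a waitlist): it meets criterion T.
By R28 (it has dependents, it is in category Y): it meets criterion G.
By R5 (it carries flag N, it is a first-time applicant): it meets criterion W.
By R20 (it is in state V1, it meets criterion G): it satisfies condition E1.
By R1 (it is approved, it meets criterion W, it satisfies condition V): it is a resident.
By R12 (it is a resident, it is in state H, it meets criterion T): it is in category D.
By R18 (it satisfies condition E1): it requires an interview.
By R23 (it requires an interview, it is in category Y): it is denied.
By R17 (it is in category D, it is denied): it satisfies condition C.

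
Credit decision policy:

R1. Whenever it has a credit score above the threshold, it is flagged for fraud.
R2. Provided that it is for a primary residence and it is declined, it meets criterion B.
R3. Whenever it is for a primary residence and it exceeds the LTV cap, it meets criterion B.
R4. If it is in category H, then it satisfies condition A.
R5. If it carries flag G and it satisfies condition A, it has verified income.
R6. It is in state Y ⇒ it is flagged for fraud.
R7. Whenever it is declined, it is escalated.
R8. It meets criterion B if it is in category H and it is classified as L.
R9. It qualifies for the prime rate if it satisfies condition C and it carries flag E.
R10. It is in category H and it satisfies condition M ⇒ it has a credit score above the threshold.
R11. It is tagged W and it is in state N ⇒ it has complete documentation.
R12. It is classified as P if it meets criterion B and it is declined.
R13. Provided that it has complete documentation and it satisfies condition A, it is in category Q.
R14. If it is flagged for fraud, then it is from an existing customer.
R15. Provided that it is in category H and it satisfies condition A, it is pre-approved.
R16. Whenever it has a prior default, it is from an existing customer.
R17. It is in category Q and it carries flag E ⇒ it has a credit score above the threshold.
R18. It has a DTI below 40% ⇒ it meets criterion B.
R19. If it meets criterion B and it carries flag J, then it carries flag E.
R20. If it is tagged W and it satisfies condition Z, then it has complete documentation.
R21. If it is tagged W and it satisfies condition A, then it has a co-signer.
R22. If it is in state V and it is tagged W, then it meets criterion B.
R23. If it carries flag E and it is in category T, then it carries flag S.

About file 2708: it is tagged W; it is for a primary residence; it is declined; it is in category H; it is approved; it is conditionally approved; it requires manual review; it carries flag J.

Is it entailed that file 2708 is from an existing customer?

Forward chaining from the given facts derives: meets criterion B, satisfies condition A, is escalated, is classified as P, is pre-approved, carries flag E, has a co-signer.
Rules concluding "it is from an existing customer": R14 needs "it is flagged for fraud"; R16 needs "it has a prior default" — none of these are established.

No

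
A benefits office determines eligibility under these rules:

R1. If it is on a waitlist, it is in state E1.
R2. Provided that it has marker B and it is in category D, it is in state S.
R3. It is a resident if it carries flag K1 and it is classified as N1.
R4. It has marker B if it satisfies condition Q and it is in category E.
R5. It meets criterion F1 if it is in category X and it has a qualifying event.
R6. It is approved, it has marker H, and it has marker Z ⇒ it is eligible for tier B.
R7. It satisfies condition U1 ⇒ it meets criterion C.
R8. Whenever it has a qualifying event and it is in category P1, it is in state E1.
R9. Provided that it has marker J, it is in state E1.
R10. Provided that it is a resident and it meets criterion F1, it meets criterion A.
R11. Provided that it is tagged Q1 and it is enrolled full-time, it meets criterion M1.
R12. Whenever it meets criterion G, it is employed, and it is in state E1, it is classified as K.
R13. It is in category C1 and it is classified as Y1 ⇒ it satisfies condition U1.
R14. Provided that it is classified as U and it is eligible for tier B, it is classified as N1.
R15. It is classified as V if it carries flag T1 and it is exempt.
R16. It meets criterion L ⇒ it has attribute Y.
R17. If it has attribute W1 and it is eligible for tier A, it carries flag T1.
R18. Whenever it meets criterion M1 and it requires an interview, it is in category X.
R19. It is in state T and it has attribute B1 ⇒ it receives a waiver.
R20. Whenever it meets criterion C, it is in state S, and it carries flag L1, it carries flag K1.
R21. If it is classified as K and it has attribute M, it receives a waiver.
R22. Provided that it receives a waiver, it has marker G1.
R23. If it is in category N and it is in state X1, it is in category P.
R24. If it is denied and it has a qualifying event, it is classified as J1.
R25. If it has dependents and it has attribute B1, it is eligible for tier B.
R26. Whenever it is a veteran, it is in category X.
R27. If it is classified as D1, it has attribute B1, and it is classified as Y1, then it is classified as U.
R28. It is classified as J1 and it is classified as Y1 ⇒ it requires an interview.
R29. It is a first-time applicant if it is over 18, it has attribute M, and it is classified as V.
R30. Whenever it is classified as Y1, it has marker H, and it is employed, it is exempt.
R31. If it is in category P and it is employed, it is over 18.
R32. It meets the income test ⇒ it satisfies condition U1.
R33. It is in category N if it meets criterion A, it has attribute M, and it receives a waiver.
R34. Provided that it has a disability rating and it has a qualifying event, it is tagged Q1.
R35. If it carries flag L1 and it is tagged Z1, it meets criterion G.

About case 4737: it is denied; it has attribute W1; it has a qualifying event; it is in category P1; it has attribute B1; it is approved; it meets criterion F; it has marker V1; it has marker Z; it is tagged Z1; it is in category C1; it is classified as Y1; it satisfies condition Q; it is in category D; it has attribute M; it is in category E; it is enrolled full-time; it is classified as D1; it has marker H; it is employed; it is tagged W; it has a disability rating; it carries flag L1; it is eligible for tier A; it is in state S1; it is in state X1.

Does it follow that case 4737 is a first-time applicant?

By R4 (it satisfies condition Q, it is in category E): it has marker B.
By R6 (it is approved, it has marker H, it has marker Z): it is eligible for tier B.
By R8 (it has a qualifying event, it is in category P1): it is in state E1.
By R13 (it is in category C1, it is classified as Y1): it satisfies condition U1.
By R17 (it has attribute W1, it is eligible for tier A): it carries flag T1.
By R24 (it is denied, it has a qualifying event): it is classified as J1.
By R27 (it is classified as D1, it has attribute B1, it is classified as Y1): it is classified as U.
By R28 (it is classified as J1, it is classified as Y1): it requires an interview.
By R30 (it is classified as Y1, it has marker H, it is employed): it is exempt.
By R34 (it has a disability rating, it has a qualifying event): it is tagged Q1.
By R35 (it carries flag L1, it is tagged Z1): it meets criterion G.
By R2 (it has marker B, it is in category D): it is in state S.
By R7 (it satisfies condition U1): it meets criterion C.
By R11 (it is tagged Q1, it is enrolled full-time): it meets criterion M1.
By R12 (it meets criterion G, it is employed, it is in state E1): it is classified as K.
By R14 (it is classified as U, it is eligible for tier B): it is classified as N1.
By R15 (it carries flag T1, it is exempt): it is classified as V.
By R18 (it meets criterion M1, it requires an interview): it is in category X.
By R20 (it meets criterion C, it is in state S, it carries flag L1): it carries flag K1.
By R21 (it is classified as K, it has attribute M): it receives a waiver.
By R3 (it carries flag K1, it is classified as N1): it is a resident.
By R5 (it is in category X, it has a qualifying event): it meets criterion F1.
By R10 (it is a resident, it meets criterion F1): it meets criterion A.
By R33 (it meets criterion A, it has attribute M, it receives a waiver): it is in category N.
By R23 (it is in category N, it is in state X1): it is in category P.
By R31 (it is in category P, it is employed): it is over 18.
By R29 (it is over 18, it has attribute M, it is classified as V): it is a first-time applicant.

Yes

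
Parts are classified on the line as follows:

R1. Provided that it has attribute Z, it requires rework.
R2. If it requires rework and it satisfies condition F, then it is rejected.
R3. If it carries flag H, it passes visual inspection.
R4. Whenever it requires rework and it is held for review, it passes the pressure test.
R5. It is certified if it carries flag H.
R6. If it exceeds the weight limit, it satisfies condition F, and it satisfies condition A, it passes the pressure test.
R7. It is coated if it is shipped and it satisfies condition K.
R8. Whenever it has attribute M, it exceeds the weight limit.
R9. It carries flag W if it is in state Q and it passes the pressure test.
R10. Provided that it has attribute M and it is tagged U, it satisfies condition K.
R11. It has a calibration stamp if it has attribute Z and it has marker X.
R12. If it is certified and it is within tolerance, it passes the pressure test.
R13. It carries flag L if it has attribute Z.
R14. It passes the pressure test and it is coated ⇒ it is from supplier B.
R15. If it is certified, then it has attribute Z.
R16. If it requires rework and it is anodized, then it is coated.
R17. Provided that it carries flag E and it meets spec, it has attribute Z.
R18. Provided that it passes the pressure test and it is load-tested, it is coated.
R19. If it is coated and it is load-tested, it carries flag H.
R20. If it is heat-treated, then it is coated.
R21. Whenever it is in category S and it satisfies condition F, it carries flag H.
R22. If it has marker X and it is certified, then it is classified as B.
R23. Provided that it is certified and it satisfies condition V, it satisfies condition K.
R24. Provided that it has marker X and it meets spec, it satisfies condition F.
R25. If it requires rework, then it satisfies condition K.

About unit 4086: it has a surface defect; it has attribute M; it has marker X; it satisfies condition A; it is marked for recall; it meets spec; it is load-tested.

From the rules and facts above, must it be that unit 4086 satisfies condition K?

By R8 (it has attribute M): it exceeds the weight limit.
By R24 (it has marker X, it meets spec): it satisfies condition F.
By R6 (it exceeds the weight limit, it satisfies condition F, it satisfies condition A): it passes the pressure test.
By R18 (it passes the pressure test, it is load-tested): it is coated.
By R19 (it is coated, it is load-tested): it carries flag H.
By R5 (it carries flag H): it is certified.
By R15 (it is certified): it has attribute Z.
By R1 (it has attribute Z): it requires rework.
By R25 (it requires rework): it satisfies condition K.

Yes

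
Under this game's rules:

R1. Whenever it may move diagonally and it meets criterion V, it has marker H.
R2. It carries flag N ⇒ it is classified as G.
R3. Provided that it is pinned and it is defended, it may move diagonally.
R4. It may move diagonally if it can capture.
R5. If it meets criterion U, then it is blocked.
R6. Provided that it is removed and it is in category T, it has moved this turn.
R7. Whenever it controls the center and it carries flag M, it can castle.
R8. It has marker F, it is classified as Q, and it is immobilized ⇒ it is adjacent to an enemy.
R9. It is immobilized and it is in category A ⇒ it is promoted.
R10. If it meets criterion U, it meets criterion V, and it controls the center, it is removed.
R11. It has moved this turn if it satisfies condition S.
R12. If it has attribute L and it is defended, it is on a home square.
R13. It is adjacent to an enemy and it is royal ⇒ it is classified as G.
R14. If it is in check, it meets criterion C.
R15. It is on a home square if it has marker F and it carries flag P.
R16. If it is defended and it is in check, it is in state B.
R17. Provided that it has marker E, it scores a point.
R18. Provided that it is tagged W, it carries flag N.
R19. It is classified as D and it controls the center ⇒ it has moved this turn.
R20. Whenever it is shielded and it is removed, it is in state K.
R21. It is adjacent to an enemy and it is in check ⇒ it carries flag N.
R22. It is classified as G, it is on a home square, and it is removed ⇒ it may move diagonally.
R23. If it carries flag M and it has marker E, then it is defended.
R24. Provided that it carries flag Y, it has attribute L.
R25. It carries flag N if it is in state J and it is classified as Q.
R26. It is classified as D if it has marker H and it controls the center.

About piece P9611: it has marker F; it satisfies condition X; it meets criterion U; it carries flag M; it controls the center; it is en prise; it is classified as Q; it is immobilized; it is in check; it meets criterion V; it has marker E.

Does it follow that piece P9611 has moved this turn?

Forward chaining from the given facts derives: is blocked, can castle, is adjacent to an enemy, is removed, meets criterion C, scores a point, carries flag N, is defended, is classified as G, is in state B.
Rules concluding "it has moved this turn": R6 needs "it is in category T"; R11 needs "it satisfies condition S"; R19 needs "it is classified as D" — none of these are established.

No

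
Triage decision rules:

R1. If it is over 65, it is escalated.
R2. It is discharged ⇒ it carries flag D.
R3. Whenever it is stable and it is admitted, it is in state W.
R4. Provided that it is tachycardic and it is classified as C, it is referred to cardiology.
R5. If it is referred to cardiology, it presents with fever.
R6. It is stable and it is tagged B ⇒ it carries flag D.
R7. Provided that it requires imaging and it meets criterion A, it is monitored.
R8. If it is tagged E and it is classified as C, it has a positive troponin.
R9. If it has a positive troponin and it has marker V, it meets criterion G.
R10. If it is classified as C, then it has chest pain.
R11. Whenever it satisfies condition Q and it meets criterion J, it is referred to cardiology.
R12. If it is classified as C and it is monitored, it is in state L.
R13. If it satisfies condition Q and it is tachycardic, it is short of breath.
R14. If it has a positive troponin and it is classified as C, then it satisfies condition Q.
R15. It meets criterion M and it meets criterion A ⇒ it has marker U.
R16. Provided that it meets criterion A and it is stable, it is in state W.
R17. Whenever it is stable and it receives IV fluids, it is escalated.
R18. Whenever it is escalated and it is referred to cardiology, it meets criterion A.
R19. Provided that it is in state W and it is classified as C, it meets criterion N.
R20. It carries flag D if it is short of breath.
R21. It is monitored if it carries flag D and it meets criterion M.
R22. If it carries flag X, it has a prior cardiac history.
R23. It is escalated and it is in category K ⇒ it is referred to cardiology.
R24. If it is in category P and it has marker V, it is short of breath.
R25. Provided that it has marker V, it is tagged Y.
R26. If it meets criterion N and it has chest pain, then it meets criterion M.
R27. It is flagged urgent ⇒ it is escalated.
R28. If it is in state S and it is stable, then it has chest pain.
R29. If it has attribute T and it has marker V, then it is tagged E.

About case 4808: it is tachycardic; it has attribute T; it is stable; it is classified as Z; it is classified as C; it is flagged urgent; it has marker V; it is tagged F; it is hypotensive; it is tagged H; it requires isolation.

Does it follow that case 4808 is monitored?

By R4 (it is tachycardic, it is classified as C): it is referred to cardiology.
By R10 (it is classified as C): it has chest pain.
By R27 (it is flagged urgent): it is escalated.
By R29 (it has attribute T, it has marker V): it is tagged E.
By R8 (it is tagged E, it is classified as C): it has a positive troponin.
By R14 (it has a positive troponin, it is classified as C): it satisfies condition Q.
By R18 (it is escalated, it is referred to cardiology): it meets criterion A.
By R13 (it satisfies condition Q, it is tachycardic): it is short of breath.
By R16 (it meets criterion A, it is stable): it is in state W.
By R19 (it is in state W, it is classified as C): it meets criterion N.
By R20 (it is short of breath): it carries flag D.
By R26 (it meets criterion N, it has chest pain): it meets criterion M.
By R21 (it carries flag D, it meets criterion M): it is monitored.

Yes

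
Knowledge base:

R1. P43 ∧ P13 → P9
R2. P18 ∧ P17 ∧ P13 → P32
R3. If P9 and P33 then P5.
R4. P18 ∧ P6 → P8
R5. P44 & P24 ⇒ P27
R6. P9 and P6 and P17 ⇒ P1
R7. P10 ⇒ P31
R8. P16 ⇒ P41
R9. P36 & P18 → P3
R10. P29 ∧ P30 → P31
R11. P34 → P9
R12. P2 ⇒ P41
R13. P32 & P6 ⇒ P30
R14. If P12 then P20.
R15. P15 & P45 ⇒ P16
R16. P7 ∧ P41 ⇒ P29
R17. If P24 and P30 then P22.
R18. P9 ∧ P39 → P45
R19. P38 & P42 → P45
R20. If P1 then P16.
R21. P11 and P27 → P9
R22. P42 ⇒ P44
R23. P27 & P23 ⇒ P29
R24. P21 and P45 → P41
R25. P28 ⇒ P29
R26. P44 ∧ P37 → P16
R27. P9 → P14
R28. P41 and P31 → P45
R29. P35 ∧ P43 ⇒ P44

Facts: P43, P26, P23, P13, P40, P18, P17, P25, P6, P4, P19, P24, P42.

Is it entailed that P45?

Yes

P9  (by R1: P43, P13)
P32  (by R2: P18, P17, P13)
P1  (by R6: P9, P6, P17)
P30  (by R13: P32, P6)
P16  (by R20: P1)
P44  (by R22: P42)
P27  (by R5: P44, P24)
P41  (by R8: P16)
P29  (by R23: P27, P23)
P31  (by R10: P29, P30)
P45  (by R28: P41, P31)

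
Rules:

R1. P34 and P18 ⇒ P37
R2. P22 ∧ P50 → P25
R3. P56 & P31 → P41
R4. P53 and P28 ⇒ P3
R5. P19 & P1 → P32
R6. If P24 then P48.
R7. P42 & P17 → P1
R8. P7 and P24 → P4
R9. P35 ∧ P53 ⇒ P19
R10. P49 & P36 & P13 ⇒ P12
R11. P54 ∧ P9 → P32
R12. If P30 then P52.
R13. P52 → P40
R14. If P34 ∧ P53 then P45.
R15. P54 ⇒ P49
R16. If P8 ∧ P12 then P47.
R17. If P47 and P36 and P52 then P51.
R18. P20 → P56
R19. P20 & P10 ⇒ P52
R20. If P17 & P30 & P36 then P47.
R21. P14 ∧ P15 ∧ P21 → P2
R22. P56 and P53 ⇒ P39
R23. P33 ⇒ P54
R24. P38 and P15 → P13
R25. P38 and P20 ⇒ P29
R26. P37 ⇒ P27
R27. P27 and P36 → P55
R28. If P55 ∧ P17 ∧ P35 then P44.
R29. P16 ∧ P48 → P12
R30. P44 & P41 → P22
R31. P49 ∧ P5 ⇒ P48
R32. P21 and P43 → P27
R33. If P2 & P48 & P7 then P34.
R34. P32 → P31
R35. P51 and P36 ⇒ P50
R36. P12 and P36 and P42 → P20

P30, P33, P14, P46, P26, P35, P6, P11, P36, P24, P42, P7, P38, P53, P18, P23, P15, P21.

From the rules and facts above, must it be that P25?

Forward chaining from the given facts derives: P48, P4, P19, P52, P40, P2, P54, P13, P34, P37, P45, P49, P27, P55, P12, P20, P56, P39, P29.
The only rule concluding P25 is R2, which needs P22; that is never established.

No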